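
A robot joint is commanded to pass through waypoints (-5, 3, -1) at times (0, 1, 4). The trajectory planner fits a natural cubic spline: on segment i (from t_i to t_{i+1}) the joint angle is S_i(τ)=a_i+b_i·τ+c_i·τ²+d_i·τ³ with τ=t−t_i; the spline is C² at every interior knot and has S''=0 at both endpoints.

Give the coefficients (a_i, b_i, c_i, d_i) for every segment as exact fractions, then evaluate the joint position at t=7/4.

  seg 0: a=-5 b=55/6 c=0 d=-7/6
  seg 1: a=3 b=17/3 c=-7/2 d=7/18
S(7/4) = 697/128

Δ: Δ0=8, Δ1=-4/3
row 1: diag=8, rhs=-56; c'=3/8, d'=-7
back: M1=-7
M: M0=0, M1=-7, M2=0
seg 0: a=-5, c=M0/2=0, d=(M1−M0)/(6·1)=-7/6, b=Δ0−h0·(2M0+M1)/6=55/6
seg 1: a=3, c=M1/2=-7/2, d=(M2−M1)/(6·3)=7/18, b=Δ1−h1·(2M1+M2)/6=17/3
t_q=7/4 → seg 1, τ=3/4; S=3+17/3·τ+-7/2·τ²+7/18·τ³=697/128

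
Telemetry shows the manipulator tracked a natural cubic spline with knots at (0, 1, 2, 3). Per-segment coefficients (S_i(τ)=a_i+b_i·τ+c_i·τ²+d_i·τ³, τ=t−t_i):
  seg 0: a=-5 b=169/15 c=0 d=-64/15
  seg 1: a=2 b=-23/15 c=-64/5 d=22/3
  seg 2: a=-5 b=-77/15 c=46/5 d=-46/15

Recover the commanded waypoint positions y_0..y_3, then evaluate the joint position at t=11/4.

y_0 = S_0(0) = a_0 = -5
y_1 = S_1(0) = a_1 = 2
y_2 = S_2(0) = a_2 = -5
y_3 = S_2(1) = -4
t_q=11/4 is in segment 2 (τ=3/4); S_2(τ)=-159/32

y_0=-5 y_1=2 y_2=-5 y_3=-4
S(11/4) = -159/32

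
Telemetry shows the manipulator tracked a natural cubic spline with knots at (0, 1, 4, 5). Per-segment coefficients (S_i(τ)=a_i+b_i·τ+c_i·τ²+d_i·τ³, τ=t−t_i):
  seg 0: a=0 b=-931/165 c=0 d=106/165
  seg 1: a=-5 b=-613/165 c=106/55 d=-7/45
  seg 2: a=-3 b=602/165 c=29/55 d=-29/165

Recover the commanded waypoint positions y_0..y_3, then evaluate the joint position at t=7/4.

y_0=0 y_1=-5 y_2=-3 y_3=1
S(7/4) = -23823/3520

y_0 = S_0(0) = a_0 = 0
y_1 = S_1(0) = a_1 = -5
y_2 = S_2(0) = a_2 = -3
y_3 = S_2(1) = 1
t_q=7/4 is in segment 1 (τ=3/4); S_1(τ)=-23823/3520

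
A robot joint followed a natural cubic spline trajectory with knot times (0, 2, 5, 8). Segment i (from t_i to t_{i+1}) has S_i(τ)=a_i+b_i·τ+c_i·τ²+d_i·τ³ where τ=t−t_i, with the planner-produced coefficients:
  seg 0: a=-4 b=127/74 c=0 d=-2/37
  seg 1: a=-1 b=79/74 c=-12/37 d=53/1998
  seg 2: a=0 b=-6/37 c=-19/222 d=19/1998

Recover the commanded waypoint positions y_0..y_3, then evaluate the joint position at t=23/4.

y_0=-4 y_1=-1 y_2=0 y_3=-1
S(23/4) = -785/4736

y_0 = S_0(0) = a_0 = -4
y_1 = S_1(0) = a_1 = -1
y_2 = S_2(0) = a_2 = 0
y_3 = S_2(3) = -1
t_q=23/4 is in segment 2 (τ=3/4); S_2(τ)=-785/4736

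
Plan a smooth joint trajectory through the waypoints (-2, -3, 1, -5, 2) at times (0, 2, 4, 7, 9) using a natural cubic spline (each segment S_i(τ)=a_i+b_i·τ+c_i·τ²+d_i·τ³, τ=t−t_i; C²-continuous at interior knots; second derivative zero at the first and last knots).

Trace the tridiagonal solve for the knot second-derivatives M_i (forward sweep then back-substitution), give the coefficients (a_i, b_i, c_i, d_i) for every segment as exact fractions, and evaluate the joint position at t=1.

  seg 0: a=-2 b=-1025/688 c=0 d=681/2752
  seg 1: a=-3 b=509/344 c=2043/1376 d=-1685/2752
  seg 2: a=1 b=49/688 c=-753/344 d=1031/2064
  seg 3: a=-5 b=73/172 c=1587/688 d=-529/1376
S(1) = -8923/2752

Δ: Δ0=-1/2, Δ1=2, Δ2=-2, Δ3=7/2
row 1: diag=8, rhs=15; c'=1/4, d'=15/8
row 2: denom=10−2·1/4=19/2; d'=(-24−2·15/8)/(19/2)=-111/38
row 3: denom=10−3·6/19=172/19; d'=(33−3·-111/38)/(172/19)=1587/344
back: M3=1587/344
back: M2=-111/38−6/19·1587/344=-753/172
back: M1=15/8−1/4·-753/172=2043/688
M: M0=0, M1=2043/688, M2=-753/172, M3=1587/344, M4=0
seg 0: a=-2, c=M0/2=0, d=(M1−M0)/(6·2)=681/2752, b=Δ0−h0·(2M0+M1)/6=-1025/688
seg 1: a=-3, c=M1/2=2043/1376, d=(M2−M1)/(6·2)=-1685/2752, b=Δ1−h1·(2M1+M2)/6=509/344
seg 2: a=1, c=M2/2=-753/344, d=(M3−M2)/(6·3)=1031/2064, b=Δ2−h2·(2M2+M3)/6=49/688
seg 3: a=-5, c=M3/2=1587/688, d=(M4−M3)/(6·2)=-529/1376, b=Δ3−h3·(2M3+M4)/6=73/172
t_q=1 → seg 0, τ=1; S=-2+-1025/688·τ+0·τ²+681/2752·τ³=-8923/2752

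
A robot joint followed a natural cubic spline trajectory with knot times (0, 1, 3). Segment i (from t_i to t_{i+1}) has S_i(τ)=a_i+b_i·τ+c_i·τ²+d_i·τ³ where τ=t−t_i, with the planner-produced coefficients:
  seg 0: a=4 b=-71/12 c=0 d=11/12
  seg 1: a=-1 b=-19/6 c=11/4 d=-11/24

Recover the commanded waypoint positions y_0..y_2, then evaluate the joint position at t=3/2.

y_0=4 y_1=-1 y_2=0
S(3/2) = -125/64

y_0 = S_0(0) = a_0 = 4
y_1 = S_1(0) = a_1 = -1
y_2 = S_1(2) = 0
t_q=3/2 is in segment 1 (τ=1/2); S_1(τ)=-125/64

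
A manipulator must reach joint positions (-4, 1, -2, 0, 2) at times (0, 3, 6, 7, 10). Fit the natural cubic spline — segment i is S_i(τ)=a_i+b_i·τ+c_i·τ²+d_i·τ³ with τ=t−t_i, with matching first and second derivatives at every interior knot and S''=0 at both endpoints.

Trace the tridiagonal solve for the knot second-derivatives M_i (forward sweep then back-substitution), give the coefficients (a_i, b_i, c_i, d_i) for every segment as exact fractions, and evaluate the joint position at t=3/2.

Δ: Δ0=5/3, Δ1=-1, Δ2=2, Δ3=2/3
row 1: diag=12, rhs=-16; c'=1/4, d'=-4/3
row 2: denom=8−3·1/4=29/4; d'=(18−3·-4/3)/(29/4)=88/29
row 3: denom=8−1·4/29=228/29; d'=(-8−1·88/29)/(228/29)=-80/57
back: M3=-80/57
back: M2=88/29−4/29·-80/57=184/57
back: M1=-4/3−1/4·184/57=-122/57
M: M0=0, M1=-122/57, M2=184/57, M3=-80/57, M4=0
seg 0: a=-4, c=M0/2=0, d=(M1−M0)/(6·3)=-61/513, b=Δ0−h0·(2M0+M1)/6=52/19
seg 1: a=1, c=M1/2=-61/57, d=(M2−M1)/(6·3)=17/57, b=Δ1−h1·(2M1+M2)/6=-9/19
seg 2: a=-2, c=M2/2=92/57, d=(M3−M2)/(6·1)=-44/57, b=Δ2−h2·(2M2+M3)/6=22/19
seg 3: a=0, c=M3/2=-40/57, d=(M4−M3)/(6·3)=40/513, b=Δ3−h3·(2M3+M4)/6=118/57
t_q=3/2 → seg 0, τ=3/2; S=-4+52/19·τ+0·τ²+-61/513·τ³=-45/152

  seg 0: a=-4 b=52/19 c=0 d=-61/513
  seg 1: a=1 b=-9/19 c=-61/57 d=17/57
  seg 2: a=-2 b=22/19 c=92/57 d=-44/57
  seg 3: a=0 b=118/57 c=-40/57 d=40/513
S(3/2) = -45/152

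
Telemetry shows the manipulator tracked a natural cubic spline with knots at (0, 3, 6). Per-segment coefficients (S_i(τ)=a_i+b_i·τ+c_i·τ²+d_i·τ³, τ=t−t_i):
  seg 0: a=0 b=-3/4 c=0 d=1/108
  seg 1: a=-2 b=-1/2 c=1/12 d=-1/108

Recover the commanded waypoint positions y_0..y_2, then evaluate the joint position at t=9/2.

y_0=0 y_1=-2 y_2=-3
S(9/2) = -83/32

y_0 = S_0(0) = a_0 = 0
y_1 = S_1(0) = a_1 = -2
y_2 = S_1(3) = -3
t_q=9/2 is in segment 1 (τ=3/2); S_1(τ)=-83/32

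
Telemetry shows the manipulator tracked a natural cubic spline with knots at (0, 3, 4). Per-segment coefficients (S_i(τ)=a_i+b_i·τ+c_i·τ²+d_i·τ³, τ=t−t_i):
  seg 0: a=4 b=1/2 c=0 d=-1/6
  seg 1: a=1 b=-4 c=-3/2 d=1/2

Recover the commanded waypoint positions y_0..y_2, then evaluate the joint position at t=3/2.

y_0 = S_0(0) = a_0 = 4
y_1 = S_1(0) = a_1 = 1
y_2 = S_1(1) = -4
t_q=3/2 is in segment 0 (τ=3/2); S_0(τ)=67/16

y_0=4 y_1=1 y_2=-4
S(3/2) = 67/16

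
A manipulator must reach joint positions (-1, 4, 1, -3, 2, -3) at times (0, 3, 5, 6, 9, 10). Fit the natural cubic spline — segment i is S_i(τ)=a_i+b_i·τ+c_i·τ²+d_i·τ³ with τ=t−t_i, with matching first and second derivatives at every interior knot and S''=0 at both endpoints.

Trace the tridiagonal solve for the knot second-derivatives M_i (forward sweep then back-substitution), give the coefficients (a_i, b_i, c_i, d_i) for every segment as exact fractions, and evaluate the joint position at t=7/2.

Δ: Δ0=5/3, Δ1=-3/2, Δ2=-4, Δ3=5/3, Δ4=-5
row 1: diag=10, rhs=-19; c'=1/5, d'=-19/10
row 2: denom=6−2·1/5=28/5; d'=(-15−2·-19/10)/(28/5)=-2
row 3: denom=8−1·5/28=219/28; d'=(34−1·-2)/(219/28)=336/73
row 4: denom=8−3·28/73=500/73; d'=(-40−3·336/73)/(500/73)=-982/125
back: M4=-982/125
back: M3=336/73−28/73·-982/125=952/125
back: M2=-2−5/28·952/125=-84/25
back: M1=-19/10−1/5·-84/25=-307/250
M: M0=0, M1=-307/250, M2=-84/25, M3=952/125, M4=-982/125, M5=0
seg 0: a=-1, c=M0/2=0, d=(M1−M0)/(6·3)=-307/4500, b=Δ0−h0·(2M0+M1)/6=3421/1500
seg 1: a=4, c=M1/2=-307/500, d=(M2−M1)/(6·2)=-533/3000, b=Δ1−h1·(2M1+M2)/6=329/750
seg 2: a=1, c=M2/2=-42/25, d=(M3−M2)/(6·1)=686/375, b=Δ2−h2·(2M2+M3)/6=-1556/375
seg 3: a=-3, c=M3/2=476/125, d=(M4−M3)/(6·3)=-967/1125, b=Δ3−h3·(2M3+M4)/6=-758/375
seg 4: a=2, c=M4/2=-491/125, d=(M5−M4)/(6·1)=491/375, b=Δ4−h4·(2M4+M5)/6=-893/375
t_q=7/2 → seg 1, τ=1/2; S=4+329/750·τ+-307/500·τ²+-533/3000·τ³=32349/8000

  seg 0: a=-1 b=3421/1500 c=0 d=-307/4500
  seg 1: a=4 b=329/750 c=-307/500 d=-533/3000
  seg 2: a=1 b=-1556/375 c=-42/25 d=686/375
  seg 3: a=-3 b=-758/375 c=476/125 d=-967/1125
  seg 4: a=2 b=-893/375 c=-491/125 d=491/375
S(7/2) = 32349/8000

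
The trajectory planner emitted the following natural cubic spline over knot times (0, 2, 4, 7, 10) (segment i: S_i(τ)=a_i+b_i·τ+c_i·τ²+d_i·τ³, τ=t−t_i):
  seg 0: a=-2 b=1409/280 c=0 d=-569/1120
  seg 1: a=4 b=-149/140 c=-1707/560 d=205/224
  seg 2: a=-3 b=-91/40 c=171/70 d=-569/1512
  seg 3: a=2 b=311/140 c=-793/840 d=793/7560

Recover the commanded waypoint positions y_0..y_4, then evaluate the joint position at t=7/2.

y_0 = S_0(0) = a_0 = -2
y_1 = S_1(0) = a_1 = 4
y_2 = S_2(0) = a_2 = -3
y_3 = S_3(0) = a_3 = 2
y_4 = S_3(3) = 3
t_q=7/2 is in segment 1 (τ=3/2); S_1(τ)=-12241/8960

y_0=-2 y_1=4 y_2=-3 y_3=2 y_4=3
S(7/2) = -12241/8960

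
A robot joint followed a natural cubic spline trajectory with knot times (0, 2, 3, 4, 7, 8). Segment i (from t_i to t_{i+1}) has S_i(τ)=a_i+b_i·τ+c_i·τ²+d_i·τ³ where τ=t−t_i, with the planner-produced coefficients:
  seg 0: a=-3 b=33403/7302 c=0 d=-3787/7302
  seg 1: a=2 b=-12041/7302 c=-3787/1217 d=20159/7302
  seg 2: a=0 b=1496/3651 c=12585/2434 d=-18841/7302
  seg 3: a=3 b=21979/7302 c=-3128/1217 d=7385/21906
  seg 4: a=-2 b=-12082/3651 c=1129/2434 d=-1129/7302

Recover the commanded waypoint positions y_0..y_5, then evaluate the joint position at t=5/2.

y_0 = S_0(0) = a_0 = -3
y_1 = S_1(0) = a_1 = 2
y_2 = S_2(0) = a_2 = 0
y_3 = S_3(0) = a_3 = 3
y_4 = S_4(0) = a_4 = -2
y_5 = S_4(1) = -5
t_q=5/2 is in segment 1 (τ=1/2); S_1(τ)=14461/19472

y_0=-3 y_1=2 y_2=0 y_3=3 y_4=-2 y_5=-5
S(5/2) = 14461/19472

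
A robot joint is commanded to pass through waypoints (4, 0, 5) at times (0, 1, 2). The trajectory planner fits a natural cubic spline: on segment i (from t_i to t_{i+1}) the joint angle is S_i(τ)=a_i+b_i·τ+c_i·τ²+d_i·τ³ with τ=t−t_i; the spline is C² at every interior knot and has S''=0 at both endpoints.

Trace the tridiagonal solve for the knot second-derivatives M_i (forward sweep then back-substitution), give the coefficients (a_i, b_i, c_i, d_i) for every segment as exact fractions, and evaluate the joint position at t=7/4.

  seg 0: a=4 b=-25/4 c=0 d=9/4
  seg 1: a=0 b=1/2 c=27/4 d=-9/4
S(7/4) = 825/256

Δ: Δ0=-4, Δ1=5
row 1: diag=4, rhs=54; c'=1/4, d'=27/2
back: M1=27/2
M: M0=0, M1=27/2, M2=0
seg 0: a=4, c=M0/2=0, d=(M1−M0)/(6·1)=9/4, b=Δ0−h0·(2M0+M1)/6=-25/4
seg 1: a=0, c=M1/2=27/4, d=(M2−M1)/(6·1)=-9/4, b=Δ1−h1·(2M1+M2)/6=1/2
t_q=7/4 → seg 1, τ=3/4; S=0+1/2·τ+27/4·τ²+-9/4·τ³=825/256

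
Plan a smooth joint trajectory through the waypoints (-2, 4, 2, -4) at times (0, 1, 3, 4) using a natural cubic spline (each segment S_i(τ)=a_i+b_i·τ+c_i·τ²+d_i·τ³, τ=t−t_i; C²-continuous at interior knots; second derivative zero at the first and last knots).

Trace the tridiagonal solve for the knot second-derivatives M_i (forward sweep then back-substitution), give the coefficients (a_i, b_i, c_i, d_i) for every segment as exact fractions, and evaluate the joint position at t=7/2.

Δ: Δ0=6, Δ1=-1, Δ2=-6
row 1: diag=6, rhs=-42; c'=1/3, d'=-7
row 2: denom=6−2·1/3=16/3; d'=(-30−2·-7)/(16/3)=-3
back: M2=-3
back: M1=-7−1/3·-3=-6
M: M0=0, M1=-6, M2=-3, M3=0
seg 0: a=-2, c=M0/2=0, d=(M1−M0)/(6·1)=-1, b=Δ0−h0·(2M0+M1)/6=7
seg 1: a=4, c=M1/2=-3, d=(M2−M1)/(6·2)=1/4, b=Δ1−h1·(2M1+M2)/6=4
seg 2: a=2, c=M2/2=-3/2, d=(M3−M2)/(6·1)=1/2, b=Δ2−h2·(2M2+M3)/6=-5
t_q=7/2 → seg 2, τ=1/2; S=2+-5·τ+-3/2·τ²+1/2·τ³=-13/16

  seg 0: a=-2 b=7 c=0 d=-1
  seg 1: a=4 b=4 c=-3 d=1/4
  seg 2: a=2 b=-5 c=-3/2 d=1/2
S(7/2) = -13/16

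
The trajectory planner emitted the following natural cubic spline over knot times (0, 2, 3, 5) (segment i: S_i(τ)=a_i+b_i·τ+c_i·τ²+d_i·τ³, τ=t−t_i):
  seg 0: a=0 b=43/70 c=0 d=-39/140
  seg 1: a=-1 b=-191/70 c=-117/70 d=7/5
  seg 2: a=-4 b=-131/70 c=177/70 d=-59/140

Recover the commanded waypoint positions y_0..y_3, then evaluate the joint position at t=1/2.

y_0 = S_0(0) = a_0 = 0
y_1 = S_1(0) = a_1 = -1
y_2 = S_2(0) = a_2 = -4
y_3 = S_2(2) = -1
t_q=1/2 is in segment 0 (τ=1/2); S_0(τ)=61/224

y_0=0 y_1=-1 y_2=-4 y_3=-1
S(1/2) = 61/224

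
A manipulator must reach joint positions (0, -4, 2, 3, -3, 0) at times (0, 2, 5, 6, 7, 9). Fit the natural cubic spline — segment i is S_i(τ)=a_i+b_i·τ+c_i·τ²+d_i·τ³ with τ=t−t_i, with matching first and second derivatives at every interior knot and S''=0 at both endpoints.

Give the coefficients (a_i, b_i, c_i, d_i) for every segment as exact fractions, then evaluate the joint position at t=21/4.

Δ: Δ0=-2, Δ1=2, Δ2=1, Δ3=-6, Δ4=3/2
row 1: diag=10, rhs=24; c'=3/10, d'=12/5
row 2: denom=8−3·3/10=71/10; d'=(-6−3·12/5)/(71/10)=-132/71
row 3: denom=4−1·10/71=274/71; d'=(-42−1·-132/71)/(274/71)=-1425/137
row 4: denom=6−1·71/274=1573/274; d'=(45−1·-1425/137)/(1573/274)=1380/143
back: M4=1380/143
back: M3=-1425/137−71/274·1380/143=-1845/143
back: M2=-132/71−10/71·-1845/143=-6/143
back: M1=12/5−3/10·-6/143=345/143
M: M0=0, M1=345/143, M2=-6/143, M3=-1845/143, M4=1380/143, M5=0
seg 0: a=0, c=M0/2=0, d=(M1−M0)/(6·2)=115/572, b=Δ0−h0·(2M0+M1)/6=-401/143
seg 1: a=-4, c=M1/2=345/286, d=(M2−M1)/(6·3)=-3/22, b=Δ1−h1·(2M1+M2)/6=-56/143
seg 2: a=2, c=M2/2=-3/143, d=(M3−M2)/(6·1)=-613/286, b=Δ2−h2·(2M2+M3)/6=905/286
seg 3: a=3, c=M3/2=-1845/286, d=(M4−M3)/(6·1)=1075/286, b=Δ3−h3·(2M3+M4)/6=-43/13
seg 4: a=-3, c=M4/2=690/143, d=(M5−M4)/(6·2)=-115/143, b=Δ4−h4·(2M4+M5)/6=-1411/286
t_q=21/4 → seg 2, τ=1/4; S=2+905/286·τ+-3/143·τ²+-613/286·τ³=50451/18304

  seg 0: a=0 b=-401/143 c=0 d=115/572
  seg 1: a=-4 b=-56/143 c=345/286 d=-3/22
  seg 2: a=2 b=905/286 c=-3/143 d=-613/286
  seg 3: a=3 b=-43/13 c=-1845/286 d=1075/286
  seg 4: a=-3 b=-1411/286 c=690/143 d=-115/143
S(21/4) = 50451/18304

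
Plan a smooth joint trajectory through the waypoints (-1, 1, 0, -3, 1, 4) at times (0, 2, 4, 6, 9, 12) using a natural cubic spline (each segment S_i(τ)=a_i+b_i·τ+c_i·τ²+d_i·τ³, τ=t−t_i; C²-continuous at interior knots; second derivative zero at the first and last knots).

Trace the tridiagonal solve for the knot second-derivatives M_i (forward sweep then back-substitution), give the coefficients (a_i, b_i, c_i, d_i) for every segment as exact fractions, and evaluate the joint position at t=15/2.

Δ: Δ0=1, Δ1=-1/2, Δ2=-3/2, Δ3=4/3, Δ4=1
row 1: diag=8, rhs=-9; c'=1/4, d'=-9/8
row 2: denom=8−2·1/4=15/2; d'=(-6−2·-9/8)/(15/2)=-1/2
row 3: denom=10−2·4/15=142/15; d'=(17−2·-1/2)/(142/15)=135/71
row 4: denom=12−3·45/142=1569/142; d'=(-2−3·135/71)/(1569/142)=-1094/1569
back: M4=-1094/1569
back: M3=135/71−45/142·-1094/1569=1110/523
back: M2=-1/2−4/15·1110/523=-1115/1046
back: M1=-9/8−1/4·-1115/1046=-449/523
M: M0=0, M1=-449/523, M2=-1115/1046, M3=1110/523, M4=-1094/1569, M5=0
seg 0: a=-1, c=M0/2=0, d=(M1−M0)/(6·2)=-449/6276, b=Δ0−h0·(2M0+M1)/6=2018/1569
seg 1: a=1, c=M1/2=-449/1046, d=(M2−M1)/(6·2)=-217/12552, b=Δ1−h1·(2M1+M2)/6=671/1569
seg 2: a=0, c=M2/2=-1115/2092, d=(M3−M2)/(6·2)=3335/12552, b=Δ2−h2·(2M2+M3)/6=-4697/3138
seg 3: a=-3, c=M3/2=555/523, d=(M4−M3)/(6·3)=-2212/14121, b=Δ3−h3·(2M3+M4)/6=-691/1569
seg 4: a=1, c=M4/2=-547/1569, d=(M5−M4)/(6·3)=547/14121, b=Δ4−h4·(2M4+M5)/6=2663/1569
t_q=15/2 → seg 3, τ=3/2; S=-3+-691/1569·τ+555/523·τ²+-2212/14121·τ³=-3769/2092

  seg 0: a=-1 b=2018/1569 c=0 d=-449/6276
  seg 1: a=1 b=671/1569 c=-449/1046 d=-217/12552
  seg 2: a=0 b=-4697/3138 c=-1115/2092 d=3335/12552
  seg 3: a=-3 b=-691/1569 c=555/523 d=-2212/14121
  seg 4: a=1 b=2663/1569 c=-547/1569 d=547/14121
S(15/2) = -3769/2092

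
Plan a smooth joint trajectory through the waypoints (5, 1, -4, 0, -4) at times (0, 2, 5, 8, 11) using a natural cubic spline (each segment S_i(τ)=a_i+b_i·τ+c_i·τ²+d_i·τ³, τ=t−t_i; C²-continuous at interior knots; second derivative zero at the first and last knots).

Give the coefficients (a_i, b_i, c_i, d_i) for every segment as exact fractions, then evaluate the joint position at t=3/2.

Δ: Δ0=-2, Δ1=-5/3, Δ2=4/3, Δ3=-4/3
row 1: diag=10, rhs=2; c'=3/10, d'=1/5
row 2: denom=12−3·3/10=111/10; d'=(18−3·1/5)/(111/10)=58/37
row 3: denom=12−3·10/37=414/37; d'=(-16−3·58/37)/(414/37)=-383/207
back: M3=-383/207
back: M2=58/37−10/37·-383/207=428/207
back: M1=1/5−3/10·428/207=-29/69
M: M0=0, M1=-29/69, M2=428/207, M3=-383/207, M4=0
seg 0: a=5, c=M0/2=0, d=(M1−M0)/(6·2)=-29/828, b=Δ0−h0·(2M0+M1)/6=-385/207
seg 1: a=1, c=M1/2=-29/138, d=(M2−M1)/(6·3)=515/3726, b=Δ1−h1·(2M1+M2)/6=-472/207
seg 2: a=-4, c=M2/2=214/207, d=(M3−M2)/(6·3)=-811/3726, b=Δ2−h2·(2M2+M3)/6=79/414
seg 3: a=0, c=M3/2=-383/414, d=(M4−M3)/(6·3)=383/3726, b=Δ3−h3·(2M3+M4)/6=107/207
t_q=3/2 → seg 0, τ=3/2; S=5+-385/207·τ+0·τ²+-29/828·τ³=4619/2208

  seg 0: a=5 b=-385/207 c=0 d=-29/828
  seg 1: a=1 b=-472/207 c=-29/138 d=515/3726
  seg 2: a=-4 b=79/414 c=214/207 d=-811/3726
  seg 3: a=0 b=107/207 c=-383/414 d=383/3726
S(3/2) = 4619/2208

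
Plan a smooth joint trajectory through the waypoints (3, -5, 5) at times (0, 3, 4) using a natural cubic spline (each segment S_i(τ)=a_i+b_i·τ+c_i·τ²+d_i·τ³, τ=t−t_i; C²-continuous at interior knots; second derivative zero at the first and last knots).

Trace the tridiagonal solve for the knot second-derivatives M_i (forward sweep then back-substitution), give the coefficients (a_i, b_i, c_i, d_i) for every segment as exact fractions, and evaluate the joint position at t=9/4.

  seg 0: a=3 b=-89/12 c=0 d=19/36
  seg 1: a=-5 b=41/6 c=19/4 d=-19/12
S(9/4) = -1965/256

Δ: Δ0=-8/3, Δ1=10
row 1: diag=8, rhs=76; c'=1/8, d'=19/2
back: M1=19/2
M: M0=0, M1=19/2, M2=0
seg 0: a=3, c=M0/2=0, d=(M1−M0)/(6·3)=19/36, b=Δ0−h0·(2M0+M1)/6=-89/12
seg 1: a=-5, c=M1/2=19/4, d=(M2−M1)/(6·1)=-19/12, b=Δ1−h1·(2M1+M2)/6=41/6
t_q=9/4 → seg 0, τ=9/4; S=3+-89/12·τ+0·τ²+19/36·τ³=-1965/256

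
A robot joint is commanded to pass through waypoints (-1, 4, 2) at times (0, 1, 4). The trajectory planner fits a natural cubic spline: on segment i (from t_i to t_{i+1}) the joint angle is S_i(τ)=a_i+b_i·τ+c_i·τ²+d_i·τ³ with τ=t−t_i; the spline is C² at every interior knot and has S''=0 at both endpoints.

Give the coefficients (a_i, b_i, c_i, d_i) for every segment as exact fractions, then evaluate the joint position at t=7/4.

Δ: Δ0=5, Δ1=-2/3
row 1: diag=8, rhs=-34; c'=3/8, d'=-17/4
back: M1=-17/4
M: M0=0, M1=-17/4, M2=0
seg 0: a=-1, c=M0/2=0, d=(M1−M0)/(6·1)=-17/24, b=Δ0−h0·(2M0+M1)/6=137/24
seg 1: a=4, c=M1/2=-17/8, d=(M2−M1)/(6·3)=17/72, b=Δ1−h1·(2M1+M2)/6=43/12
t_q=7/4 → seg 1, τ=3/4; S=4+43/12·τ+-17/8·τ²+17/72·τ³=2863/512

  seg 0: a=-1 b=137/24 c=0 d=-17/24
  seg 1: a=4 b=43/12 c=-17/8 d=17/72
S(7/4) = 2863/512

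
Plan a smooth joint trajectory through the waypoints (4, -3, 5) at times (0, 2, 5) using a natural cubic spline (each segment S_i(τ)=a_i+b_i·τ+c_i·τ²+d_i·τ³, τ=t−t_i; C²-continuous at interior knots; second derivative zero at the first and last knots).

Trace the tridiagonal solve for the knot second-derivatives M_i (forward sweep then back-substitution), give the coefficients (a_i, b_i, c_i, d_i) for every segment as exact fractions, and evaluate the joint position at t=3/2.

  seg 0: a=4 b=-71/15 c=0 d=37/120
  seg 1: a=-3 b=-31/30 c=37/20 d=-37/180
S(3/2) = -659/320

Δ: Δ0=-7/2, Δ1=8/3
row 1: diag=10, rhs=37; c'=3/10, d'=37/10
back: M1=37/10
M: M0=0, M1=37/10, M2=0
seg 0: a=4, c=M0/2=0, d=(M1−M0)/(6·2)=37/120, b=Δ0−h0·(2M0+M1)/6=-71/15
seg 1: a=-3, c=M1/2=37/20, d=(M2−M1)/(6·3)=-37/180, b=Δ1−h1·(2M1+M2)/6=-31/30
t_q=3/2 → seg 0, τ=3/2; S=4+-71/15·τ+0·τ²+37/120·τ³=-659/320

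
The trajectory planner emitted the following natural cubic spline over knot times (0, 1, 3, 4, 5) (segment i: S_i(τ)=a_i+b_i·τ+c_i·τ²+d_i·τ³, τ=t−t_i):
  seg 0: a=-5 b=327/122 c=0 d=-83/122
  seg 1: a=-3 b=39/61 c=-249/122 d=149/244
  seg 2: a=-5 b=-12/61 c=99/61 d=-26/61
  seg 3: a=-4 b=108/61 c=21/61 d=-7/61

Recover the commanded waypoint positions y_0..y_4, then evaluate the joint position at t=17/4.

y_0 = S_0(0) = a_0 = -5
y_1 = S_1(0) = a_1 = -3
y_2 = S_2(0) = a_2 = -5
y_3 = S_3(0) = a_3 = -4
y_4 = S_3(1) = -2
t_q=17/4 is in segment 3 (τ=1/4); S_3(τ)=-13811/3904

y_0=-5 y_1=-3 y_2=-5 y_3=-4 y_4=-2
S(17/4) = -13811/3904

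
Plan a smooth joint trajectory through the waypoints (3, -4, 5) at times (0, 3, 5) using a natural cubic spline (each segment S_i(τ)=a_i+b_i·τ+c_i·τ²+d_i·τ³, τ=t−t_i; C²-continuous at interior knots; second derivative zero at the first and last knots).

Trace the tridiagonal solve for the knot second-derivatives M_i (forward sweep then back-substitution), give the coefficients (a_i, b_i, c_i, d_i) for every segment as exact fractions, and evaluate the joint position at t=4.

  seg 0: a=3 b=-263/60 c=0 d=41/180
  seg 1: a=-4 b=53/30 c=41/20 d=-41/120
S(4) = -21/40

Δ: Δ0=-7/3, Δ1=9/2
row 1: diag=10, rhs=41; c'=1/5, d'=41/10
back: M1=41/10
M: M0=0, M1=41/10, M2=0
seg 0: a=3, c=M0/2=0, d=(M1−M0)/(6·3)=41/180, b=Δ0−h0·(2M0+M1)/6=-263/60
seg 1: a=-4, c=M1/2=41/20, d=(M2−M1)/(6·2)=-41/120, b=Δ1−h1·(2M1+M2)/6=53/30
t_q=4 → seg 1, τ=1; S=-4+53/30·τ+41/20·τ²+-41/120·τ³=-21/40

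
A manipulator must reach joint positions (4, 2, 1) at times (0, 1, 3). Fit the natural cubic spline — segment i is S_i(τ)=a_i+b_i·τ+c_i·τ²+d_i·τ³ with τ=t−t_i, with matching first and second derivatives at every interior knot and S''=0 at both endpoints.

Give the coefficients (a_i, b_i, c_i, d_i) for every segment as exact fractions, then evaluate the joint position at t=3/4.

Δ: Δ0=-2, Δ1=-1/2
row 1: diag=6, rhs=9; c'=1/3, d'=3/2
back: M1=3/2
M: M0=0, M1=3/2, M2=0
seg 0: a=4, c=M0/2=0, d=(M1−M0)/(6·1)=1/4, b=Δ0−h0·(2M0+M1)/6=-9/4
seg 1: a=2, c=M1/2=3/4, d=(M2−M1)/(6·2)=-1/8, b=Δ1−h1·(2M1+M2)/6=-3/2
t_q=3/4 → seg 0, τ=3/4; S=4+-9/4·τ+0·τ²+1/4·τ³=619/256

  seg 0: a=4 b=-9/4 c=0 d=1/4
  seg 1: a=2 b=-3/2 c=3/4 d=-1/8
S(3/4) = 619/256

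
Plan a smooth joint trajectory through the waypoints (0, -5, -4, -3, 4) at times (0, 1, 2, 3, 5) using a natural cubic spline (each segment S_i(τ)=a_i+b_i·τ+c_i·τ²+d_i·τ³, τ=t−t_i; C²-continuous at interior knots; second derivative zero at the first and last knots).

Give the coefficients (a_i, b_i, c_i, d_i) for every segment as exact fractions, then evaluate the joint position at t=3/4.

Δ: Δ0=-5, Δ1=1, Δ2=1, Δ3=7/2
row 1: diag=4, rhs=36; c'=1/4, d'=9
row 2: denom=4−1·1/4=15/4; d'=(0−1·9)/(15/4)=-12/5
row 3: denom=6−1·4/15=86/15; d'=(15−1·-12/5)/(86/15)=261/86
back: M3=261/86
back: M2=-12/5−4/15·261/86=-138/43
back: M1=9−1/4·-138/43=843/86
M: M0=0, M1=843/86, M2=-138/43, M3=261/86, M4=0
seg 0: a=0, c=M0/2=0, d=(M1−M0)/(6·1)=281/172, b=Δ0−h0·(2M0+M1)/6=-1141/172
seg 1: a=-5, c=M1/2=843/172, d=(M2−M1)/(6·1)=-373/172, b=Δ1−h1·(2M1+M2)/6=-149/86
seg 2: a=-4, c=M2/2=-69/43, d=(M3−M2)/(6·1)=179/172, b=Δ2−h2·(2M2+M3)/6=269/172
seg 3: a=-3, c=M3/2=261/172, d=(M4−M3)/(6·2)=-87/344, b=Δ3−h3·(2M3+M4)/6=127/86
t_q=3/4 → seg 0, τ=3/4; S=0+-1141/172·τ+0·τ²+281/172·τ³=-47181/11008

  seg 0: a=0 b=-1141/172 c=0 d=281/172
  seg 1: a=-5 b=-149/86 c=843/172 d=-373/172
  seg 2: a=-4 b=269/172 c=-69/43 d=179/172
  seg 3: a=-3 b=127/86 c=261/172 d=-87/344
S(3/4) = -47181/11008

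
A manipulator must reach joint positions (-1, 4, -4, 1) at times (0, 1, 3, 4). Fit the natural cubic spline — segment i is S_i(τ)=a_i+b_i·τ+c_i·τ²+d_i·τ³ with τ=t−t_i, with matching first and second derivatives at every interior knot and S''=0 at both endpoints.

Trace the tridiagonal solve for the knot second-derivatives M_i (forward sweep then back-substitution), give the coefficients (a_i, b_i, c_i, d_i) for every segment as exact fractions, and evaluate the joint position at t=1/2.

Δ: Δ0=5, Δ1=-4, Δ2=5
row 1: diag=6, rhs=-54; c'=1/3, d'=-9
row 2: denom=6−2·1/3=16/3; d'=(54−2·-9)/(16/3)=27/2
back: M2=27/2
back: M1=-9−1/3·27/2=-27/2
M: M0=0, M1=-27/2, M2=27/2, M3=0
seg 0: a=-1, c=M0/2=0, d=(M1−M0)/(6·1)=-9/4, b=Δ0−h0·(2M0+M1)/6=29/4
seg 1: a=4, c=M1/2=-27/4, d=(M2−M1)/(6·2)=9/4, b=Δ1−h1·(2M1+M2)/6=1/2
seg 2: a=-4, c=M2/2=27/4, d=(M3−M2)/(6·1)=-9/4, b=Δ2−h2·(2M2+M3)/6=1/2
t_q=1/2 → seg 0, τ=1/2; S=-1+29/4·τ+0·τ²+-9/4·τ³=75/32

  seg 0: a=-1 b=29/4 c=0 d=-9/4
  seg 1: a=4 b=1/2 c=-27/4 d=9/4
  seg 2: a=-4 b=1/2 c=27/4 d=-9/4
S(1/2) = 75/32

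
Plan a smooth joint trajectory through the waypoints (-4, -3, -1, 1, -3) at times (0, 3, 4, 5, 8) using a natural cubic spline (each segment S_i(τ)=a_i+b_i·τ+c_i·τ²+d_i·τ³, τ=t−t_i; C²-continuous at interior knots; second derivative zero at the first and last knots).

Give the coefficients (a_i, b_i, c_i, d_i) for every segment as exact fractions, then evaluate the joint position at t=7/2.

Δ: Δ0=1/3, Δ1=2, Δ2=2, Δ3=-4/3
row 1: diag=8, rhs=10; c'=1/8, d'=5/4
row 2: denom=4−1·1/8=31/8; d'=(0−1·5/4)/(31/8)=-10/31
row 3: denom=8−1·8/31=240/31; d'=(-20−1·-10/31)/(240/31)=-61/24
back: M3=-61/24
back: M2=-10/31−8/31·-61/24=1/3
back: M1=5/4−1/8·1/3=29/24
M: M0=0, M1=29/24, M2=1/3, M3=-61/24, M4=0
seg 0: a=-4, c=M0/2=0, d=(M1−M0)/(6·3)=29/432, b=Δ0−h0·(2M0+M1)/6=-13/48
seg 1: a=-3, c=M1/2=29/48, d=(M2−M1)/(6·1)=-7/48, b=Δ1−h1·(2M1+M2)/6=37/24
seg 2: a=-1, c=M2/2=1/6, d=(M3−M2)/(6·1)=-23/48, b=Δ2−h2·(2M2+M3)/6=37/16
seg 3: a=1, c=M3/2=-61/48, d=(M4−M3)/(6·3)=61/432, b=Δ3−h3·(2M3+M4)/6=29/24
t_q=7/2 → seg 1, τ=1/2; S=-3+37/24·τ+29/48·τ²+-7/48·τ³=-805/384

  seg 0: a=-4 b=-13/48 c=0 d=29/432
  seg 1: a=-3 b=37/24 c=29/48 d=-7/48
  seg 2: a=-1 b=37/16 c=1/6 d=-23/48
  seg 3: a=1 b=29/24 c=-61/48 d=61/432
S(7/2) = -805/384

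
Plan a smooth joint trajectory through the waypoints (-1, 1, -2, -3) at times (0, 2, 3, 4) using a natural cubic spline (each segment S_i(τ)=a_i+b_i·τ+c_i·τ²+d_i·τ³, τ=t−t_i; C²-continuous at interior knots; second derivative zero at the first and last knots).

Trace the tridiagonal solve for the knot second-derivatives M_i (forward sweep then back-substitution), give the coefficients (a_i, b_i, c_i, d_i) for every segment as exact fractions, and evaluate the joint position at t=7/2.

  seg 0: a=-1 b=59/23 c=0 d=-9/23
  seg 1: a=1 b=-49/23 c=-54/23 d=34/23
  seg 2: a=-2 b=-55/23 c=48/23 d=-16/23
S(7/2) = -127/46

Δ: Δ0=1, Δ1=-3, Δ2=-1
row 1: diag=6, rhs=-24; c'=1/6, d'=-4
row 2: denom=4−1·1/6=23/6; d'=(12−1·-4)/(23/6)=96/23
back: M2=96/23
back: M1=-4−1/6·96/23=-108/23
M: M0=0, M1=-108/23, M2=96/23, M3=0
seg 0: a=-1, c=M0/2=0, d=(M1−M0)/(6·2)=-9/23, b=Δ0−h0·(2M0+M1)/6=59/23
seg 1: a=1, c=M1/2=-54/23, d=(M2−M1)/(6·1)=34/23, b=Δ1−h1·(2M1+M2)/6=-49/23
seg 2: a=-2, c=M2/2=48/23, d=(M3−M2)/(6·1)=-16/23, b=Δ2−h2·(2M2+M3)/6=-55/23
t_q=7/2 → seg 2, τ=1/2; S=-2+-55/23·τ+48/23·τ²+-16/23·τ³=-127/46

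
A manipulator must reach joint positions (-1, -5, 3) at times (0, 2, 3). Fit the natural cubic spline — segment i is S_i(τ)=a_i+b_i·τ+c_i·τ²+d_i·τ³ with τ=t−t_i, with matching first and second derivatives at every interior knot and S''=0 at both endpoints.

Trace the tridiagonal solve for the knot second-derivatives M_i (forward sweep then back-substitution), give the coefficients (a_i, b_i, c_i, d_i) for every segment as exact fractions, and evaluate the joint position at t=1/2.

Δ: Δ0=-2, Δ1=8
row 1: diag=6, rhs=60; c'=1/6, d'=10
back: M1=10
M: M0=0, M1=10, M2=0
seg 0: a=-1, c=M0/2=0, d=(M1−M0)/(6·2)=5/6, b=Δ0−h0·(2M0+M1)/6=-16/3
seg 1: a=-5, c=M1/2=5, d=(M2−M1)/(6·1)=-5/3, b=Δ1−h1·(2M1+M2)/6=14/3
t_q=1/2 → seg 0, τ=1/2; S=-1+-16/3·τ+0·τ²+5/6·τ³=-57/16

  seg 0: a=-1 b=-16/3 c=0 d=5/6
  seg 1: a=-5 b=14/3 c=5 d=-5/3
S(1/2) = -57/16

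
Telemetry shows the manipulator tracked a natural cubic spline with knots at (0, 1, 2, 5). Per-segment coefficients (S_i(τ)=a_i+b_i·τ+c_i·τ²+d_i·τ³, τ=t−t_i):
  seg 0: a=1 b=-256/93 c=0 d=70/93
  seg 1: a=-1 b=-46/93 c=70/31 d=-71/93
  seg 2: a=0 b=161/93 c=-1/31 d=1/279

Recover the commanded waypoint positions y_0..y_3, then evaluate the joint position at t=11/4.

y_0=1 y_1=-1 y_2=0 y_3=5
S(11/4) = 2543/1984

y_0 = S_0(0) = a_0 = 1
y_1 = S_1(0) = a_1 = -1
y_2 = S_2(0) = a_2 = 0
y_3 = S_2(3) = 5
t_q=11/4 is in segment 2 (τ=3/4); S_2(τ)=2543/1984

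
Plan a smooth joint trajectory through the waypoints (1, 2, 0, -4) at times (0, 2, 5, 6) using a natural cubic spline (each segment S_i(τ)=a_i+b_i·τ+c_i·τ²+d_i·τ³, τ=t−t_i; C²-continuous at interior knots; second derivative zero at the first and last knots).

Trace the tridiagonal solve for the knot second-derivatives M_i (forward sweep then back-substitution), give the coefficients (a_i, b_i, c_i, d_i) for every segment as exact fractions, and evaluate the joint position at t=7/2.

  seg 0: a=1 b=205/426 c=0 d=1/213
  seg 1: a=2 b=229/426 c=2/71 d=-61/426
  seg 2: a=0 b=-673/213 c=-179/142 d=179/426
S(7/2) = 2711/1136

Δ: Δ0=1/2, Δ1=-2/3, Δ2=-4
row 1: diag=10, rhs=-7; c'=3/10, d'=-7/10
row 2: denom=8−3·3/10=71/10; d'=(-20−3·-7/10)/(71/10)=-179/71
back: M2=-179/71
back: M1=-7/10−3/10·-179/71=4/71
M: M0=0, M1=4/71, M2=-179/71, M3=0
seg 0: a=1, c=M0/2=0, d=(M1−M0)/(6·2)=1/213, b=Δ0−h0·(2M0+M1)/6=205/426
seg 1: a=2, c=M1/2=2/71, d=(M2−M1)/(6·3)=-61/426, b=Δ1−h1·(2M1+M2)/6=229/426
seg 2: a=0, c=M2/2=-179/142, d=(M3−M2)/(6·1)=179/426, b=Δ2−h2·(2M2+M3)/6=-673/213
t_q=7/2 → seg 1, τ=3/2; S=2+229/426·τ+2/71·τ²+-61/426·τ³=2711/1136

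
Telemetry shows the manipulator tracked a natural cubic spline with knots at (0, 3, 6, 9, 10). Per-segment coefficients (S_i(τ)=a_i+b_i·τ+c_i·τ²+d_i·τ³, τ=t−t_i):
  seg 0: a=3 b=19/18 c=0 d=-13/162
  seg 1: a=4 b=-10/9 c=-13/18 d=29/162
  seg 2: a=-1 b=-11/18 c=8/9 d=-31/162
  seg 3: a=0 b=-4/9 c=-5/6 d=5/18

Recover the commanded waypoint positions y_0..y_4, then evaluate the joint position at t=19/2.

y_0 = S_0(0) = a_0 = 3
y_1 = S_1(0) = a_1 = 4
y_2 = S_2(0) = a_2 = -1
y_3 = S_3(0) = a_3 = 0
y_4 = S_3(1) = -1
t_q=19/2 is in segment 3 (τ=1/2); S_3(τ)=-19/48

y_0=3 y_1=4 y_2=-1 y_3=0 y_4=-1
S(19/2) = -19/48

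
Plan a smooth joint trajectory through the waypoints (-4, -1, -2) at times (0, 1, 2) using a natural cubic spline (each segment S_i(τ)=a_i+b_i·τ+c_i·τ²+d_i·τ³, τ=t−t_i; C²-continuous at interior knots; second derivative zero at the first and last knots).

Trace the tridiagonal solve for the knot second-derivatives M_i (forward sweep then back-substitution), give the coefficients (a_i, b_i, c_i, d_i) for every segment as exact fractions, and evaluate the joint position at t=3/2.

Δ: Δ0=3, Δ1=-1
row 1: diag=4, rhs=-24; c'=1/4, d'=-6
back: M1=-6
M: M0=0, M1=-6, M2=0
seg 0: a=-4, c=M0/2=0, d=(M1−M0)/(6·1)=-1, b=Δ0−h0·(2M0+M1)/6=4
seg 1: a=-1, c=M1/2=-3, d=(M2−M1)/(6·1)=1, b=Δ1−h1·(2M1+M2)/6=1
t_q=3/2 → seg 1, τ=1/2; S=-1+1·τ+-3·τ²+1·τ³=-9/8

  seg 0: a=-4 b=4 c=0 d=-1
  seg 1: a=-1 b=1 c=-3 d=1
S(3/2) = -9/8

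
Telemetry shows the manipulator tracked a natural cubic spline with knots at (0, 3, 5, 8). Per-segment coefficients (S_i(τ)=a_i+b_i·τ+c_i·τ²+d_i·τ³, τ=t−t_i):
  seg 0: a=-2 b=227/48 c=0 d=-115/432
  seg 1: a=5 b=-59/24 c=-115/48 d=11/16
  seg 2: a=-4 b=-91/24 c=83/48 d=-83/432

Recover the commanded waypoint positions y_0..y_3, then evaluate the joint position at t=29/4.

y_0=-2 y_1=5 y_2=-4 y_3=-5
S(29/4) = -6109/1024

y_0 = S_0(0) = a_0 = -2
y_1 = S_1(0) = a_1 = 5
y_2 = S_2(0) = a_2 = -4
y_3 = S_2(3) = -5
t_q=29/4 is in segment 2 (τ=9/4); S_2(τ)=-6109/1024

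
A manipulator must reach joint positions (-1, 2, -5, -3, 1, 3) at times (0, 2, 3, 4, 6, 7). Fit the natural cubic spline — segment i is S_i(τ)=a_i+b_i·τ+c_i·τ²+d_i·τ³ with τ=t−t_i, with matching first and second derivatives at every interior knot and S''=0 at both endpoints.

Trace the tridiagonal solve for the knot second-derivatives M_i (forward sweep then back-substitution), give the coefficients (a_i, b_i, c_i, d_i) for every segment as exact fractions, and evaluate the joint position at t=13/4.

Δ: Δ0=3/2, Δ1=-7, Δ2=2, Δ3=2, Δ4=2
row 1: diag=6, rhs=-51; c'=1/6, d'=-17/2
row 2: denom=4−1·1/6=23/6; d'=(54−1·-17/2)/(23/6)=375/23
row 3: denom=6−1·6/23=132/23; d'=(0−1·375/23)/(132/23)=-125/44
row 4: denom=6−2·23/66=175/33; d'=(0−2·-125/44)/(175/33)=15/14
back: M4=15/14
back: M3=-125/44−23/66·15/14=-45/14
back: M2=375/23−6/23·-45/14=120/7
back: M1=-17/2−1/6·120/7=-159/14
M: M0=0, M1=-159/14, M2=120/7, M3=-45/14, M4=15/14, M5=0
seg 0: a=-1, c=M0/2=0, d=(M1−M0)/(6·2)=-53/56, b=Δ0−h0·(2M0+M1)/6=37/7
seg 1: a=2, c=M1/2=-159/28, d=(M2−M1)/(6·1)=19/4, b=Δ1−h1·(2M1+M2)/6=-85/14
seg 2: a=-5, c=M2/2=60/7, d=(M3−M2)/(6·1)=-95/28, b=Δ2−h2·(2M2+M3)/6=-89/28
seg 3: a=-3, c=M3/2=-45/28, d=(M4−M3)/(6·2)=5/14, b=Δ3−h3·(2M3+M4)/6=53/14
seg 4: a=1, c=M4/2=15/28, d=(M5−M4)/(6·1)=-5/28, b=Δ4−h4·(2M4+M5)/6=23/14
t_q=13/4 → seg 2, τ=1/4; S=-5+-89/28·τ+60/7·τ²+-95/28·τ³=-9519/1792

  seg 0: a=-1 b=37/7 c=0 d=-53/56
  seg 1: a=2 b=-85/14 c=-159/28 d=19/4
  seg 2: a=-5 b=-89/28 c=60/7 d=-95/28
  seg 3: a=-3 b=53/14 c=-45/28 d=5/14
  seg 4: a=1 b=23/14 c=15/28 d=-5/28
S(13/4) = -9519/1792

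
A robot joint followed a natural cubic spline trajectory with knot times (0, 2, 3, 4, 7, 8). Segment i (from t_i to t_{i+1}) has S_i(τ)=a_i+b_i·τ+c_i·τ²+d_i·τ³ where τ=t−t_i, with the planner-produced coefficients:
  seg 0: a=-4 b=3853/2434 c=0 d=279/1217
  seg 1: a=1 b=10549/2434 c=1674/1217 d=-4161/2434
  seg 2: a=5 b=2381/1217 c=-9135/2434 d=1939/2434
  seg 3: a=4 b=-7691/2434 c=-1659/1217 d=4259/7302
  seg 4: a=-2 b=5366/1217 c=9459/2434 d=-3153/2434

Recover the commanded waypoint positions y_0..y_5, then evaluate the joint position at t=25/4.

y_0=-4 y_1=1 y_2=5 y_3=4 y_4=-2 y_5=5
S(25/4) = -524495/155776

y_0 = S_0(0) = a_0 = -4
y_1 = S_1(0) = a_1 = 1
y_2 = S_2(0) = a_2 = 5
y_3 = S_3(0) = a_3 = 4
y_4 = S_4(0) = a_4 = -2
y_5 = S_4(1) = 5
t_q=25/4 is in segment 3 (τ=9/4); S_3(τ)=-524495/155776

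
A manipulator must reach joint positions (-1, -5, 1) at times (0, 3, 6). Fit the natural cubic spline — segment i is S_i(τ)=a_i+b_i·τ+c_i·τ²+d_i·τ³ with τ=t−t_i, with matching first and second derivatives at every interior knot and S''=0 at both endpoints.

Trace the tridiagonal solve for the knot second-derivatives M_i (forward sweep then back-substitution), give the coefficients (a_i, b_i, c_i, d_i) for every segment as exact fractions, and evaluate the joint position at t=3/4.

Δ: Δ0=-4/3, Δ1=2
row 1: diag=12, rhs=20; c'=1/4, d'=5/3
back: M1=5/3
M: M0=0, M1=5/3, M2=0
seg 0: a=-1, c=M0/2=0, d=(M1−M0)/(6·3)=5/54, b=Δ0−h0·(2M0+M1)/6=-13/6
seg 1: a=-5, c=M1/2=5/6, d=(M2−M1)/(6·3)=-5/54, b=Δ1−h1·(2M1+M2)/6=1/3
t_q=3/4 → seg 0, τ=3/4; S=-1+-13/6·τ+0·τ²+5/54·τ³=-331/128

  seg 0: a=-1 b=-13/6 c=0 d=5/54
  seg 1: a=-5 b=1/3 c=5/6 d=-5/54
S(3/4) = -331/128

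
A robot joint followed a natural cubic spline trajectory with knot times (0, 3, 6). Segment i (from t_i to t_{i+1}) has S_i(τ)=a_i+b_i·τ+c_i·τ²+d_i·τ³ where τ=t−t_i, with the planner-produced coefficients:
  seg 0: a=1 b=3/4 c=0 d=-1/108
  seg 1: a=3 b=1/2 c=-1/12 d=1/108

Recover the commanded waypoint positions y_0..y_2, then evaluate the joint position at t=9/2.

y_0=1 y_1=3 y_2=4
S(9/2) = 115/32

y_0 = S_0(0) = a_0 = 1
y_1 = S_1(0) = a_1 = 3
y_2 = S_1(3) = 4
t_q=9/2 is in segment 1 (τ=3/2); S_1(τ)=115/32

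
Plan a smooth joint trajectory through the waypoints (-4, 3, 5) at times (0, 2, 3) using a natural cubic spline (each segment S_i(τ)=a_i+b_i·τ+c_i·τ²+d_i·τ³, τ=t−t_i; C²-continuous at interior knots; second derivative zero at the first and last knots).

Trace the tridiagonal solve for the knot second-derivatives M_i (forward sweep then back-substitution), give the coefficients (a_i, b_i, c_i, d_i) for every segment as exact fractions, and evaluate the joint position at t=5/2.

  seg 0: a=-4 b=4 c=0 d=-1/8
  seg 1: a=3 b=5/2 c=-3/4 d=1/4
S(5/2) = 131/32

Δ: Δ0=7/2, Δ1=2
row 1: diag=6, rhs=-9; c'=1/6, d'=-3/2
back: M1=-3/2
M: M0=0, M1=-3/2, M2=0
seg 0: a=-4, c=M0/2=0, d=(M1−M0)/(6·2)=-1/8, b=Δ0−h0·(2M0+M1)/6=4
seg 1: a=3, c=M1/2=-3/4, d=(M2−M1)/(6·1)=1/4, b=Δ1−h1·(2M1+M2)/6=5/2
t_q=5/2 → seg 1, τ=1/2; S=3+5/2·τ+-3/4·τ²+1/4·τ³=131/32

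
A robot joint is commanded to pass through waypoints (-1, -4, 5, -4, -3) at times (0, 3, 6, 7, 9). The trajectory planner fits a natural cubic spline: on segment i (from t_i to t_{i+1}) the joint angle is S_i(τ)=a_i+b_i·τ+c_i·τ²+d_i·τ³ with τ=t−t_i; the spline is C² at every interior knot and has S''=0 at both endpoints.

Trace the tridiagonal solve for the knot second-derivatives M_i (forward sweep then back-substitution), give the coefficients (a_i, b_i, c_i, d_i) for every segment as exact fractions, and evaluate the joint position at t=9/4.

Δ: Δ0=-1, Δ1=3, Δ2=-9, Δ3=1/2
row 1: diag=12, rhs=24; c'=1/4, d'=2
row 2: denom=8−3·1/4=29/4; d'=(-72−3·2)/(29/4)=-312/29
row 3: denom=6−1·4/29=170/29; d'=(57−1·-312/29)/(170/29)=393/34
back: M3=393/34
back: M2=-312/29−4/29·393/34=-210/17
back: M1=2−1/4·-210/17=173/34
M: M0=0, M1=173/34, M2=-210/17, M3=393/34, M4=0
seg 0: a=-1, c=M0/2=0, d=(M1−M0)/(6·3)=173/612, b=Δ0−h0·(2M0+M1)/6=-241/68
seg 1: a=-4, c=M1/2=173/68, d=(M2−M1)/(6·3)=-593/612, b=Δ1−h1·(2M1+M2)/6=139/34
seg 2: a=5, c=M2/2=-105/17, d=(M3−M2)/(6·1)=271/68, b=Δ2−h2·(2M2+M3)/6=-463/68
seg 3: a=-4, c=M3/2=393/68, d=(M4−M3)/(6·2)=-131/136, b=Δ3−h3·(2M3+M4)/6=-245/34
t_q=9/4 → seg 0, τ=9/4; S=-1+-241/68·τ+0·τ²+173/612·τ³=-25043/4352

  seg 0: a=-1 b=-241/68 c=0 d=173/612
  seg 1: a=-4 b=139/34 c=173/68 d=-593/612
  seg 2: a=5 b=-463/68 c=-105/17 d=271/68
  seg 3: a=-4 b=-245/34 c=393/68 d=-131/136
S(9/4) = -25043/4352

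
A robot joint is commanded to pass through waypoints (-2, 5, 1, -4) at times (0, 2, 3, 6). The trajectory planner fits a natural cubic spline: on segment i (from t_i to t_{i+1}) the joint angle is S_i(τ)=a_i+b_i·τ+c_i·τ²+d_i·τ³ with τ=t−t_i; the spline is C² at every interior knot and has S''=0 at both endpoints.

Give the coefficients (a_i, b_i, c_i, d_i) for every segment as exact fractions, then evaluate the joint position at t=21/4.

  seg 0: a=-2 b=1735/282 c=0 d=-187/282
  seg 1: a=5 b=-509/282 c=-187/47 d=503/282
  seg 2: a=1 b=-622/141 c=129/94 d=-43/282
S(21/4) = -22349/6016

Δ: Δ0=7/2, Δ1=-4, Δ2=-5/3
row 1: diag=6, rhs=-45; c'=1/6, d'=-15/2
row 2: denom=8−1·1/6=47/6; d'=(14−1·-15/2)/(47/6)=129/47
back: M2=129/47
back: M1=-15/2−1/6·129/47=-374/47
M: M0=0, M1=-374/47, M2=129/47, M3=0
seg 0: a=-2, c=M0/2=0, d=(M1−M0)/(6·2)=-187/282, b=Δ0−h0·(2M0+M1)/6=1735/282
seg 1: a=5, c=M1/2=-187/47, d=(M2−M1)/(6·1)=503/282, b=Δ1−h1·(2M1+M2)/6=-509/282
seg 2: a=1, c=M2/2=129/94, d=(M3−M2)/(6·3)=-43/282, b=Δ2−h2·(2M2+M3)/6=-622/141
t_q=21/4 → seg 2, τ=9/4; S=1+-622/141·τ+129/94·τ²+-43/282·τ³=-22349/6016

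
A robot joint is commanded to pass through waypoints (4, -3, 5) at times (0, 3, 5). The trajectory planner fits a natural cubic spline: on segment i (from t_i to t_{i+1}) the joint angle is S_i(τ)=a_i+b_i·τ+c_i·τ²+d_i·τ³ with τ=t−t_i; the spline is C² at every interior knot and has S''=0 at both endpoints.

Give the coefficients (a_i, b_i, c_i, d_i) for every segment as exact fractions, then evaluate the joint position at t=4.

  seg 0: a=4 b=-127/30 c=0 d=19/90
  seg 1: a=-3 b=22/15 c=19/10 d=-19/60
S(4) = 1/20

Δ: Δ0=-7/3, Δ1=4
row 1: diag=10, rhs=38; c'=1/5, d'=19/5
back: M1=19/5
M: M0=0, M1=19/5, M2=0
seg 0: a=4, c=M0/2=0, d=(M1−M0)/(6·3)=19/90, b=Δ0−h0·(2M0+M1)/6=-127/30
seg 1: a=-3, c=M1/2=19/10, d=(M2−M1)/(6·2)=-19/60, b=Δ1−h1·(2M1+M2)/6=22/15
t_q=4 → seg 1, τ=1; S=-3+22/15·τ+19/10·τ²+-19/60·τ³=1/20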